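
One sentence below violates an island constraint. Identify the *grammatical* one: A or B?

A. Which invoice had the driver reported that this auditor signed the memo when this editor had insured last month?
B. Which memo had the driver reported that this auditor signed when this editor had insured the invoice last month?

B

In A, the wh-phrase is extracted from inside an adjunct island (introduced by "when"), which blocks movement.
In B, the extraction path crosses only that-complement boundaries, which are transparent.
So B is grammatical.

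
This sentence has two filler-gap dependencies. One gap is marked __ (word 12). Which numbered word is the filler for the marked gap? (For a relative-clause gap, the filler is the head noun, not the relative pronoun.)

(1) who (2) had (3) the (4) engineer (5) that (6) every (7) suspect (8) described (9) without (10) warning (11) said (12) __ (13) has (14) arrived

The marked gap is the subject of "arrived".
Its filler is the fronted wh-phrase "who", at word 1.
(The other dependency links word 4 to a gap after word 8.)

1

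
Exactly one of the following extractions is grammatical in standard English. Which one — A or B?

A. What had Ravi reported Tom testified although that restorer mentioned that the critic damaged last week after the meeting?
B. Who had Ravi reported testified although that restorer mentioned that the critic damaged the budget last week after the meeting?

In A, the wh-phrase is extracted from inside an adjunct island (introduced by "although"), which blocks movement.
In B, the extraction path crosses only that-complement boundaries, which are transparent.
So B is grammatical.

B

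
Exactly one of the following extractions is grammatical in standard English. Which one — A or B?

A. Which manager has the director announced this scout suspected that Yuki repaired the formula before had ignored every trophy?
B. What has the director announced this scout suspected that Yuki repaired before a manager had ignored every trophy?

B

In A, the wh-phrase is extracted from inside an adjunct island (introduced by "before"), which blocks movement.
In B, the extraction path crosses only that-complement boundaries, which are transparent.
So B is grammatical.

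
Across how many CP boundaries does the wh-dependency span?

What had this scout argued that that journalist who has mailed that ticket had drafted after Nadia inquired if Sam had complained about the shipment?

1

"what" is extracted from the object of "drafted".
Boundaries crossed, outermost first: [that] — 1 in total.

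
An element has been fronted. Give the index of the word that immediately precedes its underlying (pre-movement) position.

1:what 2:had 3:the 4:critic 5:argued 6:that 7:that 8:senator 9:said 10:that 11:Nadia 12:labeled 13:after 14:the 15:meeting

12

The displaced element is "what" (word 1).
It is linked across 2 clause boundaries (that → that).
It functions as the direct object of "labeled", so the gap sits immediately after word 12 ("labeled").
Base order: The critic had argued that that senator said that Nadia labeled what after the meeting.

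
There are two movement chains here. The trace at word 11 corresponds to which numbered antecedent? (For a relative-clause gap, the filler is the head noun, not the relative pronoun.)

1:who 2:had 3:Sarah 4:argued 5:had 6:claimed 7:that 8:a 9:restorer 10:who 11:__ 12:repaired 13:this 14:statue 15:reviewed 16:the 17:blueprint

The marked gap is inside the relative clause, the subject of "repaired".
Its filler is the head noun "restorer" (via "who"), at word 9.
(The other dependency links word 1 to a gap after word 4.)

9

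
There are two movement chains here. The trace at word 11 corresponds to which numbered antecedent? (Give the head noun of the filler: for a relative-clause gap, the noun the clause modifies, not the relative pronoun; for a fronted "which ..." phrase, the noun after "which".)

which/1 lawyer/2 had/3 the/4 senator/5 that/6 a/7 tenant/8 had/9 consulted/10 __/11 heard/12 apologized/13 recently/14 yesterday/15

5

The marked gap is inside the relative clause, the direct object of "consulted".
Its filler is the head noun "senator" (via "that"), at word 5.
(The other dependency links word 2 to a gap after word 12.)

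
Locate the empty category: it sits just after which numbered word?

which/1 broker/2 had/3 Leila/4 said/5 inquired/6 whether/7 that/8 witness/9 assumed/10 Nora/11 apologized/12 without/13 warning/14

5

The displaced element is "which broker" (word 2).
It is linked across 1 clause boundary (Ø).
It functions as the subject of "inquired", so the gap sits immediately after word 5 ("said").
Base order: Leila had said that which broker inquired whether that witness assumed Nora apologized without warning.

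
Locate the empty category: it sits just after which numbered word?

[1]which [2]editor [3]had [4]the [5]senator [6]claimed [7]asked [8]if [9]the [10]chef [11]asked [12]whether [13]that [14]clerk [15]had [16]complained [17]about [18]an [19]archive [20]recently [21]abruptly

The displaced element is "which editor" (word 2).
It is linked across 1 clause boundary (Ø).
It functions as the subject of "asked", so the gap sits immediately after word 6 ("claimed").
Base order: The senator had claimed that which editor asked if the chef asked whether that clerk had complained about an archive recently abruptly.

6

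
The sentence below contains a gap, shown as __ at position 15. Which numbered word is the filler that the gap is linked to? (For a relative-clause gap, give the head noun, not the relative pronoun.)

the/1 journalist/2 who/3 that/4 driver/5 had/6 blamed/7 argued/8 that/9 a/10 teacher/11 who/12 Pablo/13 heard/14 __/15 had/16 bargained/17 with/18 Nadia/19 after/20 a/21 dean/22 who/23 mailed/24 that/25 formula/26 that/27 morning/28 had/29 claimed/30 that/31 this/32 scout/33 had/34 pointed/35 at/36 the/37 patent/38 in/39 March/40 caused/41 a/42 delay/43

The gap at 15 is the subject of "bargained", inside a relative clause.
The relative pronoun is "who" (word 12); it is bound by the head noun immediately before it.
Its filler is the head noun "teacher", at word 11.

11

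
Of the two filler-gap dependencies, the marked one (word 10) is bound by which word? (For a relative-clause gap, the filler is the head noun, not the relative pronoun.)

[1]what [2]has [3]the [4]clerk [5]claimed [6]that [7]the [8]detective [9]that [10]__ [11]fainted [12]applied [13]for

The marked gap is inside the relative clause, the subject of "fainted".
Its filler is the head noun "detective" (via "that"), at word 8.
(The other dependency links word 1 to a gap after word 13.)

8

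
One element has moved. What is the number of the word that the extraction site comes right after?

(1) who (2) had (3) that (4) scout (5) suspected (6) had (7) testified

5

The displaced element is "who" (word 1).
It is linked across 1 clause boundary (Ø).
It functions as the subject of "testified", so the gap sits immediately after word 5 ("suspected").
Base order: That scout had suspected that who had testified.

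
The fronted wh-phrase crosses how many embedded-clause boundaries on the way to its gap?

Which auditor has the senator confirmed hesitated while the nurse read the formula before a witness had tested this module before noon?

"which auditor" is extracted from the subject of "hesitated".
Boundaries crossed, outermost first: [Ø] — 1 in total.

1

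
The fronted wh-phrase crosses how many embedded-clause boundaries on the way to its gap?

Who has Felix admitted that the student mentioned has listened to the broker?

"who" is extracted from the subject of "listened".
Boundaries crossed, outermost first: [that], [Ø] — 2 in total.

2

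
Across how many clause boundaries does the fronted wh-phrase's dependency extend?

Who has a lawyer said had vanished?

1

"who" is extracted from the subject of "vanished".
Boundaries crossed, outermost first: [Ø] — 1 in total.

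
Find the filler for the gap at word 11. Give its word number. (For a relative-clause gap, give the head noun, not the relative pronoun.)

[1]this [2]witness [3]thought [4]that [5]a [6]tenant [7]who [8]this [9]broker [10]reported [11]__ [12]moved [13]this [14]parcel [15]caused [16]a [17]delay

6

The gap at 11 is the subject of "moved", inside a relative clause.
The relative pronoun is "who" (word 7); it is bound by the head noun immediately before it.
Its filler is the head noun "tenant", at word 6.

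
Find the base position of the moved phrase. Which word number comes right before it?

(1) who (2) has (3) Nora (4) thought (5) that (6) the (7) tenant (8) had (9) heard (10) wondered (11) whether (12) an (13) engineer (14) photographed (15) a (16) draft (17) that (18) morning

The displaced element is "who" (word 1).
It is linked across 2 clause boundaries (that → Ø).
It functions as the subject of "wondered", so the gap sits immediately after word 9 ("heard").
Base order: Nora has thought that the tenant had heard that who wondered whether an engineer photographed a draft that morning.

9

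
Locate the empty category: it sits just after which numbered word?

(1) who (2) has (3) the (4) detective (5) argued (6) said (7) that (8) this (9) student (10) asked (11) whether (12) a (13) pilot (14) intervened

The displaced element is "who" (word 1).
It is linked across 1 clause boundary (Ø).
It functions as the subject of "said", so the gap sits immediately after word 5 ("argued").
Base order: The detective has argued that who said that this student asked whether a pilot intervened.

5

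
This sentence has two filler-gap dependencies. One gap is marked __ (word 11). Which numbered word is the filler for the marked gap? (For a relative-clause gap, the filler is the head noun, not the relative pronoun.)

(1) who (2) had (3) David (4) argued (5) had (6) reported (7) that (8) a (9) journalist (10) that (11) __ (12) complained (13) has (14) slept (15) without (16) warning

9

The marked gap is inside the relative clause, the subject of "complained".
Its filler is the head noun "journalist" (via "that"), at word 9.
(The other dependency links word 1 to a gap after word 4.)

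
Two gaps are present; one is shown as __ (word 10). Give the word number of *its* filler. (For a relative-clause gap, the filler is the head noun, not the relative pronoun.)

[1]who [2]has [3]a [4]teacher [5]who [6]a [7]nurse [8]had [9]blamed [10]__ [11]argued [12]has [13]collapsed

4

The marked gap is inside the relative clause, the direct object of "blamed".
Its filler is the head noun "teacher" (via "who"), at word 4.
(The other dependency links word 1 to a gap after word 11.)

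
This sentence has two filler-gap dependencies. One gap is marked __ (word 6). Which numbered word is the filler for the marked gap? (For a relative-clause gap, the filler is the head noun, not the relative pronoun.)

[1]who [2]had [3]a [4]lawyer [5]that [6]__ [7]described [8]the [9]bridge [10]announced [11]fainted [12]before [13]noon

The marked gap is inside the relative clause, the subject of "described".
Its filler is the head noun "lawyer" (via "that"), at word 4.
(The other dependency links word 1 to a gap after word 10.)

4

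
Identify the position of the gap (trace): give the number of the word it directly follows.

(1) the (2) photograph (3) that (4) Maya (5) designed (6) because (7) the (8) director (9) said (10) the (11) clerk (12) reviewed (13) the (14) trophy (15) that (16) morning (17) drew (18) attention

5

The displaced element is "the photograph" (word 2).
It functions as the direct object of "designed", so the gap sits immediately after word 5 ("designed").
Base order: Maya designed the photograph because the director said the clerk reviewed the trophy that morning.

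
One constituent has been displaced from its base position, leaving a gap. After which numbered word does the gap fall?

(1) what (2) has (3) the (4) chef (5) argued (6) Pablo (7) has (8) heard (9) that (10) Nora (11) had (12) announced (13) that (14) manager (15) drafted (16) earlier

The displaced element is "what" (word 1).
It is linked across 3 clause boundaries (Ø → that → Ø).
It functions as the direct object of "drafted", so the gap sits immediately after word 15 ("drafted").
Base order: The chef has argued Pablo has heard that Nora had announced that manager drafted what earlier.

15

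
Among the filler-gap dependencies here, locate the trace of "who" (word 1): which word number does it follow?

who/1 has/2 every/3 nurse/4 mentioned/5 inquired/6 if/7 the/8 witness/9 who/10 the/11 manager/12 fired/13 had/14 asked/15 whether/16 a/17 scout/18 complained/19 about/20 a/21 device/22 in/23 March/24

5

The displaced element is "who" (word 1).
It is linked across 1 clause boundary (Ø).
It functions as the subject of "inquired", so the gap sits immediately after word 5 ("mentioned").
Base order: Every nurse has mentioned that who inquired if the witness who the manager fired had asked whether a scout complained about a device in March.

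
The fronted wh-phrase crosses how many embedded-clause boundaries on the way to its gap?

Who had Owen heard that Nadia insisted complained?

"who" is extracted from the subject of "complained".
Boundaries crossed, outermost first: [that], [Ø] — 2 in total.

2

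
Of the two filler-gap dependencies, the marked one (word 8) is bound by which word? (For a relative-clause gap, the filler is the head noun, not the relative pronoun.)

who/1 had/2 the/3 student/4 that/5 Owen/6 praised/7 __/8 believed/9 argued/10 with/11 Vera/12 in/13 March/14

The marked gap is inside the relative clause, the direct object of "praised".
Its filler is the head noun "student" (via "that"), at word 4.
(The other dependency links word 1 to a gap after word 9.)

4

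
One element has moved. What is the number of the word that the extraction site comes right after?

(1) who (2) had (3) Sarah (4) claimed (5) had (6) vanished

The displaced element is "who" (word 1).
It is linked across 1 clause boundary (Ø).
It functions as the subject of "vanished", so the gap sits immediately after word 4 ("claimed").
Base order: Sarah had claimed that who had vanished.

4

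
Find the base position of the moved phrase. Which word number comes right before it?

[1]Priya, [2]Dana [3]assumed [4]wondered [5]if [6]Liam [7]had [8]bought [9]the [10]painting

The displaced element is "Priya" (word 1).
It is linked across 1 clause boundary (Ø).
It functions as the subject of "wondered", so the gap sits immediately after word 3 ("assumed").
Base order: Dana assumed that Priya wondered if Liam had bought the painting.

3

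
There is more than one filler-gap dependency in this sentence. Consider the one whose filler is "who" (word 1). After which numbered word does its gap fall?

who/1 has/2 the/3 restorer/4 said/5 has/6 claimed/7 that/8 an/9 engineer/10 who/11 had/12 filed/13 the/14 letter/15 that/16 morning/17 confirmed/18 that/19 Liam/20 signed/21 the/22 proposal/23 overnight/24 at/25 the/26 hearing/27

The displaced element is "who" (word 1).
It is linked across 1 clause boundary (Ø).
It functions as the subject of "claimed", so the gap sits immediately after word 5 ("said").
Base order: The restorer has said that who has claimed that an engineer who had filed the letter that morning confirmed that Liam signed the proposal overnight at the hearing.

5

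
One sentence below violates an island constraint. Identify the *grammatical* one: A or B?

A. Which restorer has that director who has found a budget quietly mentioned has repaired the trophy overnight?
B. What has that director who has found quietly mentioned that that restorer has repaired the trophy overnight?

A

In B, the wh-phrase is extracted from inside a complex-NP island (relative clause) (introduced by "who"), which blocks movement.
In A, the extraction path crosses only that-complement boundaries, which are transparent.
So A is grammatical.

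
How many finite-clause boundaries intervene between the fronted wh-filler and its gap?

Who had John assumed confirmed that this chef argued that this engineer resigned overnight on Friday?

"who" is extracted from the subject of "confirmed".
Boundaries crossed, outermost first: [Ø] — 1 in total.

1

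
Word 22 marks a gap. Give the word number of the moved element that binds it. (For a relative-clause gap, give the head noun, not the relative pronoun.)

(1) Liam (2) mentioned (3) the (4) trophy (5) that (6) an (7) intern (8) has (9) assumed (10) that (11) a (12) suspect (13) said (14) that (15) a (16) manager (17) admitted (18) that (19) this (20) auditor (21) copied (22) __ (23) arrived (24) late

4

The gap at 22 is the object of "copied", inside a relative clause.
The relative pronoun is "that" (word 5); it is bound by the head noun immediately before it.
Its filler is the head noun "trophy", at word 4.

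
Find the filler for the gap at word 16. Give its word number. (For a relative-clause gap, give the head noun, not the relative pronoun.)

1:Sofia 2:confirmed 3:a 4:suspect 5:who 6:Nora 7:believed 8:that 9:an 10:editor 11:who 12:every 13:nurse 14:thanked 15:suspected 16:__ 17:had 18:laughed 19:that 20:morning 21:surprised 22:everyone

The gap at 16 is the subject of "laughed", inside a relative clause.
The relative pronoun is "who" (word 5); it is bound by the head noun immediately before it.
Its filler is the head noun "suspect", at word 4.

4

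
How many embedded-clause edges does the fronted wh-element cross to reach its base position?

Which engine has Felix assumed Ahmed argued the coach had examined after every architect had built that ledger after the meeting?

"which engine" is extracted from the object of "examined".
Boundaries crossed, outermost first: [Ø], [Ø] — 2 in total.

2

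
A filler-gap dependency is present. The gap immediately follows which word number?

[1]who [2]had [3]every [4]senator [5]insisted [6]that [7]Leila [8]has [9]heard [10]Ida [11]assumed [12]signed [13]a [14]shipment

The displaced element is "who" (word 1).
It is linked across 3 clause boundaries (that → Ø → Ø).
It functions as the subject of "signed", so the gap sits immediately after word 11 ("assumed").
Base order: Every senator had insisted that Leila has heard Ida assumed who signed a shipment.

11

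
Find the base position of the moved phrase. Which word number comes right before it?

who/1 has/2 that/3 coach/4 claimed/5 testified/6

The displaced element is "who" (word 1).
It is linked across 1 clause boundary (Ø).
It functions as the subject of "testified", so the gap sits immediately after word 5 ("claimed").
Base order: That coach has claimed that who testified.

5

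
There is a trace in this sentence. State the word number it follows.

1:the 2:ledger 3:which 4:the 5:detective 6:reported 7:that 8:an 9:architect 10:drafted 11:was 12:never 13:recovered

10

The displaced element is "the ledger" (word 2).
It is linked across 1 clause boundary (that).
It functions as the direct object of "drafted", so the gap sits immediately after word 10 ("drafted").
Base order: The detective reported that an architect drafted the ledger.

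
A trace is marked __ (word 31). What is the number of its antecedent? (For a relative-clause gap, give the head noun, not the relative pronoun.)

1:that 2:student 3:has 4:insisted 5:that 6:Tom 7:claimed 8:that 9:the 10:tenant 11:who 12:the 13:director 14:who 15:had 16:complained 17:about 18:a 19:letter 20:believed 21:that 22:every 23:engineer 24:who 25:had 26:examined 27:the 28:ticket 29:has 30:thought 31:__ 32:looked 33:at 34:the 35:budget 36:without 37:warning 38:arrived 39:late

10

The gap at 31 is the subject of "looked", inside a relative clause.
The relative pronoun is "who" (word 11); it is bound by the head noun immediately before it.
Its filler is the head noun "tenant", at word 10.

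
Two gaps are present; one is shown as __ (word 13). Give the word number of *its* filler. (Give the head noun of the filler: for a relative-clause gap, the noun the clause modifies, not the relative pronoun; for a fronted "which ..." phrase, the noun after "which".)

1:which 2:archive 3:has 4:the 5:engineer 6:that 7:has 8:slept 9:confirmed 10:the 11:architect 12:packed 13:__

The marked gap is the direct object of "packed".
Its filler is the fronted wh-phrase "which archive", at word 2.
(The other dependency links word 5 to a gap after word 6.)

2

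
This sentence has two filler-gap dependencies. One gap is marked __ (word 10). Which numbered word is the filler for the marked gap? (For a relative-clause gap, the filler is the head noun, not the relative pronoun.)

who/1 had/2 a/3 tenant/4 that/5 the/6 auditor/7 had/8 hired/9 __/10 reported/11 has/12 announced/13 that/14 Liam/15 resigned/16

The marked gap is inside the relative clause, the direct object of "hired".
Its filler is the head noun "tenant" (via "that"), at word 4.
(The other dependency links word 1 to a gap after word 11.)

4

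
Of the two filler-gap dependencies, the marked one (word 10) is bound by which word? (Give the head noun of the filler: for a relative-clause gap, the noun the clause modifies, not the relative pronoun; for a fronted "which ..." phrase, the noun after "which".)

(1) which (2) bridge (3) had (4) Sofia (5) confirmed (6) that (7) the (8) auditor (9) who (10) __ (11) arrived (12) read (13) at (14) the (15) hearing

8

The marked gap is inside the relative clause, the subject of "arrived".
Its filler is the head noun "auditor" (via "who"), at word 8.
(The other dependency links word 2 to a gap after word 12.)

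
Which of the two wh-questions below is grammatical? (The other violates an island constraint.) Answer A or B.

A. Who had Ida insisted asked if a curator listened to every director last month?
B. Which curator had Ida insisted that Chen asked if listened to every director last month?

A

In B, the wh-phrase is extracted from inside a wh-island (introduced by "if"), which blocks movement.
In A, the extraction path crosses only that-complement boundaries, which are transparent.
So A is grammatical.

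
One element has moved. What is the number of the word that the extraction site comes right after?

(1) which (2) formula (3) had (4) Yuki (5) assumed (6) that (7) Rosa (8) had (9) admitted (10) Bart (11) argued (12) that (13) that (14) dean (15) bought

The displaced element is "which formula" (word 2).
It is linked across 3 clause boundaries (that → Ø → that).
It functions as the direct object of "bought", so the gap sits immediately after word 15 ("bought").
Base order: Yuki had assumed that Rosa had admitted Bart argued that that dean bought which formula.

15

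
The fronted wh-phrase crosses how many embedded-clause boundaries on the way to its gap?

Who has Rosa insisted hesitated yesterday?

1

"who" is extracted from the subject of "hesitated".
Boundaries crossed, outermost first: [Ø] — 1 in total.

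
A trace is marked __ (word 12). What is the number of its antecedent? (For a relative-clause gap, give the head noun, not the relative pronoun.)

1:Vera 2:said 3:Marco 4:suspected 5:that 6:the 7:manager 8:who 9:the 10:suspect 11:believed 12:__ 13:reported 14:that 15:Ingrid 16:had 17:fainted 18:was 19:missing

The gap at 12 is the subject of "reported", inside a relative clause.
The relative pronoun is "who" (word 8); it is bound by the head noun immediately before it.
Its filler is the head noun "manager", at word 7.

7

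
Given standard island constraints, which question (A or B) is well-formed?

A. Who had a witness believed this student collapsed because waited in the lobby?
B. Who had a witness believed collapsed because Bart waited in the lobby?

B

In A, the wh-phrase is extracted from inside an adjunct island (introduced by "because"), which blocks movement.
In B, the extraction path crosses only that-complement boundaries, which are transparent.
So B is grammatical.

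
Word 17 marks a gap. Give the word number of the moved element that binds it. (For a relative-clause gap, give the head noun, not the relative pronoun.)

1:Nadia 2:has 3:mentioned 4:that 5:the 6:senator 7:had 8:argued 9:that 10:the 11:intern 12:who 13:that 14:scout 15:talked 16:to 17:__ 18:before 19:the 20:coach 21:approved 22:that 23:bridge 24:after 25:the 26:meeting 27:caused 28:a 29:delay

11

The gap at 17 is the prepositional object of "talked", inside a relative clause.
The relative pronoun is "who" (word 12); it is bound by the head noun immediately before it.
Its filler is the head noun "intern", at word 11.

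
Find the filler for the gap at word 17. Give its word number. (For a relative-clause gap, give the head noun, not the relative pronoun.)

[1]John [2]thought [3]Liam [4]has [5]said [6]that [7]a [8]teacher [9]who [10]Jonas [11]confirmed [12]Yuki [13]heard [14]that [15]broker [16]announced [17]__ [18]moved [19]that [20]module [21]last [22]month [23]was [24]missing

The gap at 17 is the subject of "moved", inside a relative clause.
The relative pronoun is "who" (word 9); it is bound by the head noun immediately before it.
Its filler is the head noun "teacher", at word 8.

8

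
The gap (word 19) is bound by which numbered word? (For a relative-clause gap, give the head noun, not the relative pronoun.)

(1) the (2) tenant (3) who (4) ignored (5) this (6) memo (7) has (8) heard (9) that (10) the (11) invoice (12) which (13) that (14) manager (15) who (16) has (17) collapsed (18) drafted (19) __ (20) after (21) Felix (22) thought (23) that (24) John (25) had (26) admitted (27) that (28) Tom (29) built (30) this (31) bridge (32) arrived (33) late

11

The gap at 19 is the object of "drafted", inside a relative clause.
The relative pronoun is "which" (word 12); it is bound by the head noun immediately before it.
Its filler is the head noun "invoice", at word 11.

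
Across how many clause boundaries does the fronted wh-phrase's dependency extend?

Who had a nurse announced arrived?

1

"who" is extracted from the subject of "arrived".
Boundaries crossed, outermost first: [Ø] — 1 in total.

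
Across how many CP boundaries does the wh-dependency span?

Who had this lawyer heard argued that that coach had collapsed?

1

"who" is extracted from the subject of "argued".
Boundaries crossed, outermost first: [Ø] — 1 in total.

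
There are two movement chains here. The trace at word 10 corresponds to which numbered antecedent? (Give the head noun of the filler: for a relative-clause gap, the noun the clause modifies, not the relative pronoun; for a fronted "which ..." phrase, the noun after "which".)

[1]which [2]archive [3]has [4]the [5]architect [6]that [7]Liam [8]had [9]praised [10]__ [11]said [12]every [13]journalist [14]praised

The marked gap is inside the relative clause, the direct object of "praised".
Its filler is the head noun "architect" (via "that"), at word 5.
(The other dependency links word 2 to a gap after word 14.)

5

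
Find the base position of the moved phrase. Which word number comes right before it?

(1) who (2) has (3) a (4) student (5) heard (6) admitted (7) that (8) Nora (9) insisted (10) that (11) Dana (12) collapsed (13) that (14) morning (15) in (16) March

5

The displaced element is "who" (word 1).
It is linked across 1 clause boundary (Ø).
It functions as the subject of "admitted", so the gap sits immediately after word 5 ("heard").
Base order: A student has heard who admitted that Nora insisted that Dana collapsed that morning in March.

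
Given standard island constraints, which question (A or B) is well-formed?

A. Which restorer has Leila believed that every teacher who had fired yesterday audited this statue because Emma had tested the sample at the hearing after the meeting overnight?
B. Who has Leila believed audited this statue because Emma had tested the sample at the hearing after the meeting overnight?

In A, the wh-phrase is extracted from inside a complex-NP island (relative clause) (introduced by "who"), which blocks movement.
In B, the extraction path crosses only that-complement boundaries, which are transparent.
So B is grammatical.

B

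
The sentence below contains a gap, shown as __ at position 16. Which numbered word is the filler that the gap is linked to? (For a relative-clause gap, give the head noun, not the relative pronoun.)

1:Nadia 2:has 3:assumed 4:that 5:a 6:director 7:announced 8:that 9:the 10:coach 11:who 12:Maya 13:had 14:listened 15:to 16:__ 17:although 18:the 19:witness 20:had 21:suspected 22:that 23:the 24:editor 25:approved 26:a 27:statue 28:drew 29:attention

The gap at 16 is the prepositional object of "listened", inside a relative clause.
The relative pronoun is "who" (word 11); it is bound by the head noun immediately before it.
Its filler is the head noun "coach", at word 10.

10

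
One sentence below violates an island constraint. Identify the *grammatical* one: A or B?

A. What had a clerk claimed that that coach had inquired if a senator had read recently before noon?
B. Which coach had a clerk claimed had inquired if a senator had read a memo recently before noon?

B

In A, the wh-phrase is extracted from inside a wh-island (introduced by "if"), which blocks movement.
In B, the extraction path crosses only that-complement boundaries, which are transparent.
So B is grammatical.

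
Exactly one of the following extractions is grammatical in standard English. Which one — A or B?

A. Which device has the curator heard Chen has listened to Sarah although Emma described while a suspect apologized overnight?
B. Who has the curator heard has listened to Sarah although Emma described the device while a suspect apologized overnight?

In A, the wh-phrase is extracted from inside an adjunct island (introduced by "although"), which blocks movement.
In B, the extraction path crosses only that-complement boundaries, which are transparent.
So B is grammatical.

B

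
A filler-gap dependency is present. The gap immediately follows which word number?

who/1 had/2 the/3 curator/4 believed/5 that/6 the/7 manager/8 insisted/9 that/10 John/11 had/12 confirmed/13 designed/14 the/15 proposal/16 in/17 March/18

13

The displaced element is "who" (word 1).
It is linked across 3 clause boundaries (that → that → Ø).
It functions as the subject of "designed", so the gap sits immediately after word 13 ("confirmed").
Base order: The curator had believed that the manager insisted that John had confirmed that who designed the proposal in March.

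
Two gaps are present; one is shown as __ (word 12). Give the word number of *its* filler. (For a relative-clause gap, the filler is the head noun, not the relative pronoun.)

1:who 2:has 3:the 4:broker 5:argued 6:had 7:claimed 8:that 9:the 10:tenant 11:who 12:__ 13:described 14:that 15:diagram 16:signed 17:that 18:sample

The marked gap is inside the relative clause, the subject of "described".
Its filler is the head noun "tenant" (via "who"), at word 10.
(The other dependency links word 1 to a gap after word 5.)

10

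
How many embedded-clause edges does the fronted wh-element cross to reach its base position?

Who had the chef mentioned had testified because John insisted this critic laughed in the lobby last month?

1

"who" is extracted from the subject of "testified".
Boundaries crossed, outermost first: [Ø] — 1 in total.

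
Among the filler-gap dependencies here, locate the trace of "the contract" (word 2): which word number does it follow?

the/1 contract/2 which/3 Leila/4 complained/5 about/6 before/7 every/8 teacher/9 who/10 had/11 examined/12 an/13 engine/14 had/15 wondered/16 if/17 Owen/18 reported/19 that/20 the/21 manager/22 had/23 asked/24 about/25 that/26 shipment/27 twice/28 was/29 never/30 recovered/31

The displaced element is "the contract" (word 2).
It functions as the object of the preposition "about" of "complained", so the gap sits immediately after word 6 ("about").
Base order: Leila complained about the contract before every teacher who had examined an engine had wondered if Owen reported that the manager had asked about that shipment twice.

6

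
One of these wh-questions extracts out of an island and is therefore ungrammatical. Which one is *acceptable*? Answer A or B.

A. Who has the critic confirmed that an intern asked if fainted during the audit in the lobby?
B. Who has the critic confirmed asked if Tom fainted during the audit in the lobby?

B

In A, the wh-phrase is extracted from inside a wh-island (introduced by "if"), which blocks movement.
In B, the extraction path crosses only that-complement boundaries, which are transparent.
So B is grammatical.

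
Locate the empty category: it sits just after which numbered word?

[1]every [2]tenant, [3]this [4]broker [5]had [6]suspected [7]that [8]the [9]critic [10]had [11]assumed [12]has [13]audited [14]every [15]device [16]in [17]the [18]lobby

The displaced element is "every tenant" (word 2).
It is linked across 2 clause boundaries (that → Ø).
It functions as the subject of "audited", so the gap sits immediately after word 11 ("assumed").
Base order: This broker had suspected that the critic had assumed every tenant has audited every device in the lobby.

11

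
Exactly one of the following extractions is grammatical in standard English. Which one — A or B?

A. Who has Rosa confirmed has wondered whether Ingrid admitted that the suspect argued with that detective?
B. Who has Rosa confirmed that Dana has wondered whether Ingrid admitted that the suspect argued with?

A

In B, the wh-phrase is extracted from inside a wh-island (introduced by "whether"), which blocks movement.
In A, the extraction path crosses only that-complement boundaries, which are transparent.
So A is grammatical.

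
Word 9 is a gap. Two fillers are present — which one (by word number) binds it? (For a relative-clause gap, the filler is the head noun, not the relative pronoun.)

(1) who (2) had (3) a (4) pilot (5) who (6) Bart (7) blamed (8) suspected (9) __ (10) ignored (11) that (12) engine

1

The marked gap is the subject of "ignored".
Its filler is the fronted wh-phrase "who", at word 1.
(The other dependency links word 4 to a gap after word 7.)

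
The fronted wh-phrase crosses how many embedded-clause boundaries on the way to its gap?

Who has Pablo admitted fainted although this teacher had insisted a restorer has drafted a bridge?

1

"who" is extracted from the subject of "fainted".
Boundaries crossed, outermost first: [Ø] — 1 in total.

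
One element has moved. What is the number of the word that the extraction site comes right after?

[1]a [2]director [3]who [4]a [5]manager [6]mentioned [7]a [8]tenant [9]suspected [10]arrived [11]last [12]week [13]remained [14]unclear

The displaced element is "a director" (word 2).
It is linked across 2 clause boundaries (Ø → Ø).
It functions as the subject of "arrived", so the gap sits immediately after word 9 ("suspected").
Base order: A manager mentioned a tenant suspected that a director arrived last week.

9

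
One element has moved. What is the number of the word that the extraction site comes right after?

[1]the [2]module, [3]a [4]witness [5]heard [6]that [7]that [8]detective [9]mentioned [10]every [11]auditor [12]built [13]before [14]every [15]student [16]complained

The displaced element is "the module" (word 2).
It is linked across 2 clause boundaries (that → Ø).
It functions as the direct object of "built", so the gap sits immediately after word 12 ("built").
Base order: A witness heard that that detective mentioned every auditor built the module before every student complained.

12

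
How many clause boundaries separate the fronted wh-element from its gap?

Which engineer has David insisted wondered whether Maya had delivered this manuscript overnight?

1

"which engineer" is extracted from the subject of "wondered".
Boundaries crossed, outermost first: [Ø] — 1 in total.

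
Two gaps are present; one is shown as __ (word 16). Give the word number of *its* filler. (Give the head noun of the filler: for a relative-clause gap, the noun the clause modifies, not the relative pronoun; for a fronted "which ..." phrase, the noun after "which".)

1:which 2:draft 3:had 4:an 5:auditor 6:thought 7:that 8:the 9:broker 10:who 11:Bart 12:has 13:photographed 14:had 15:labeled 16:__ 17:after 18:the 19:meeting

The marked gap is the direct object of "labeled".
Its filler is the fronted wh-phrase "which draft", at word 2.
(The other dependency links word 9 to a gap after word 13.)

2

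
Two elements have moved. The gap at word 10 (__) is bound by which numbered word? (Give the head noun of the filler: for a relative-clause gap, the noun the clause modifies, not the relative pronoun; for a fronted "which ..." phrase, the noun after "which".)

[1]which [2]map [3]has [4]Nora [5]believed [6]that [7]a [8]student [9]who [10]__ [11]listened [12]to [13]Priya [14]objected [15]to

The marked gap is inside the relative clause, the subject of "listened".
Its filler is the head noun "student" (via "who"), at word 8.
(The other dependency links word 2 to a gap after word 15.)

8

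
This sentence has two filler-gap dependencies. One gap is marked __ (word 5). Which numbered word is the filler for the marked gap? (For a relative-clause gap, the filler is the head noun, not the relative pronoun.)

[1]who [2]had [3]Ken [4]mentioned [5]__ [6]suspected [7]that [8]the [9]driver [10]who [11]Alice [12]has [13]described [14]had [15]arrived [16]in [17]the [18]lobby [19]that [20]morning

1

The marked gap is the subject of "suspected".
Its filler is the fronted wh-phrase "who", at word 1.
(The other dependency links word 9 to a gap after word 13.)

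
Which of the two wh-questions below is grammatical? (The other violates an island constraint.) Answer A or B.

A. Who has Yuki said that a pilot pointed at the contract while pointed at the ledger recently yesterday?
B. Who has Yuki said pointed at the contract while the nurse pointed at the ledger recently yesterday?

B

In A, the wh-phrase is extracted from inside an adjunct island (introduced by "while"), which blocks movement.
In B, the extraction path crosses only that-complement boundaries, which are transparent.
So B is grammatical.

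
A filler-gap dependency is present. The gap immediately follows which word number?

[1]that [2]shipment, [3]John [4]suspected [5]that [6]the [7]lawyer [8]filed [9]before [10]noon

8

The displaced element is "that shipment" (word 2).
It is linked across 1 clause boundary (that).
It functions as the direct object of "filed", so the gap sits immediately after word 8 ("filed").
Base order: John suspected that the lawyer filed that shipment before noon.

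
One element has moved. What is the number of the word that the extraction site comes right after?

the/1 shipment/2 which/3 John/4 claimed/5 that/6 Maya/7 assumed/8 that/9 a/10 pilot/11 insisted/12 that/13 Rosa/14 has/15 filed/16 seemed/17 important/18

16

The displaced element is "the shipment" (word 2).
It is linked across 3 clause boundaries (that → that → that).
It functions as the direct object of "filed", so the gap sits immediately after word 16 ("filed").
Base order: John claimed that Maya assumed that a pilot insisted that Rosa has filed the shipment.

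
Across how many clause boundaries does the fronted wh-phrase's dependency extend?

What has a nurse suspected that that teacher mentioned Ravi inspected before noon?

"what" is extracted from the object of "inspected".
Boundaries crossed, outermost first: [that], [Ø] — 2 in total.

2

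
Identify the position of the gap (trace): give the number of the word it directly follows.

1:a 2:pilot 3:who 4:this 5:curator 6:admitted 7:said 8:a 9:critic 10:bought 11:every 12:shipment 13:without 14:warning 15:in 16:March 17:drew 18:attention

6

The displaced element is "a pilot" (word 2).
It is linked across 1 clause boundary (Ø).
It functions as the subject of "said", so the gap sits immediately after word 6 ("admitted").
Base order: This curator admitted a pilot said a critic bought every shipment without warning in March.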